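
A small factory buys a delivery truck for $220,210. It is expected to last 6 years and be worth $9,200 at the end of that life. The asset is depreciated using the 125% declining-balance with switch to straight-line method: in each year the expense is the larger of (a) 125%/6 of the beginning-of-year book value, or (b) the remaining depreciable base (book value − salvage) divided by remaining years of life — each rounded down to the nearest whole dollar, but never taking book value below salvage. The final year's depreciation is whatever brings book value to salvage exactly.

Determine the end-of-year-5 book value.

$41,404

Depreciable base = $220,210 − $9,200 = $211,010.
Year 1: DB = ⌊$220,210 × 125%/6⌋ = $45,877; SL = ⌊$211,010/6⌋ = $35,168 → take DB $45,877. Book value $174,333.
Year 2: DB = ⌊$174,333 × 125%/6⌋ = $36,319; SL = ⌊$165,133/5⌋ = $33,026 → take DB $36,319. Book value $138,014.
Year 3: DB = ⌊$138,014 × 125%/6⌋ = $28,752; SL = ⌊$128,814/4⌋ = $32,203 → take SL $32,203. Book value $105,811.
Year 4: DB = ⌊$105,811 × 125%/6⌋ = $22,043; SL = ⌊$96,611/3⌋ = $32,203 → take SL $32,203. Book value $73,608.
Year 5: DB = ⌊$73,608 × 125%/6⌋ = $15,335; SL = ⌊$64,408/2⌋ = $32,204 → take SL $32,204. Book value $41,404.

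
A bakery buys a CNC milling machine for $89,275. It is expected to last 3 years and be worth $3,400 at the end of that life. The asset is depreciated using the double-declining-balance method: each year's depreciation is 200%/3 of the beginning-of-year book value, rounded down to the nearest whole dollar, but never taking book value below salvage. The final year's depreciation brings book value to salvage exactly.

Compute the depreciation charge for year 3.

$6,520

Depreciable base = $89,275 − $3,400 = $85,875.
Year 1: ⌊$89,275 × 200%/3⌋ = $59,516. Book value $29,759.
Year 2: ⌊$29,759 × 200%/3⌋ = $19,839. Book value $9,920.
Year 3 (final): $9,920 − $3,400 = $6,520. Book value $3,400.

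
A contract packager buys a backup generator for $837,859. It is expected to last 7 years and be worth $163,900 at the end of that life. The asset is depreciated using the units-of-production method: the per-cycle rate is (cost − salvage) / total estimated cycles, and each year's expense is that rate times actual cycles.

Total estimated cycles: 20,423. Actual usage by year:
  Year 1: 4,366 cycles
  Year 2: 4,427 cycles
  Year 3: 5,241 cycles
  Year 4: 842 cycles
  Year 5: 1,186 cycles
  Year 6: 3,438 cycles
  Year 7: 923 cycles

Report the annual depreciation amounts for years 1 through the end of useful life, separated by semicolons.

$144,078; $146,091; $172,953; $27,786; $39,138; $113,454; $30,459

Depreciable base = $837,859 − $163,900 = $673,959.
Rate = $673,959 / 20,423 cycles = $33 per cycle.
Year 1: 4,366 × $33 = $144,078. Book value $693,781.
Year 2: 4,427 × $33 = $146,091. Book value $547,690.
Year 3: 5,241 × $33 = $172,953. Book value $374,737.
Year 4: 842 × $33 = $27,786. Book value $346,951.
Year 5: 1,186 × $33 = $39,138. Book value $307,813.
Year 6: 3,438 × $33 = $113,454. Book value $194,359.
Year 7: 923 × $33 = $30,459. Book value $163,900.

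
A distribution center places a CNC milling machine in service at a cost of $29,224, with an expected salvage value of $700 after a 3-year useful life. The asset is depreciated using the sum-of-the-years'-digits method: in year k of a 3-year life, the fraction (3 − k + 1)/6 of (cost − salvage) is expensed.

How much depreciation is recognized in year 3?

$4,754

Depreciable base = $29,224 − $700 = $28,524.
Sum of the years' digits = 3+2+1 = 6.
Year 1: $28,524 × 3/6 = $14,262. Book value $14,962.
Year 2: $28,524 × 2/6 = $9,508. Book value $5,454.
Year 3: $28,524 × 1/6 = $4,754. Book value $700.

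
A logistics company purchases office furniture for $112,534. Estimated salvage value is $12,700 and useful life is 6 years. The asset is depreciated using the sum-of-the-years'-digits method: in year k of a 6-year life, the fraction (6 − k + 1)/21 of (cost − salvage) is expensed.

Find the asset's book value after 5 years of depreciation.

$17,454

Depreciable base = $112,534 − $12,700 = $99,834.
Sum of the years' digits = 6+5+4+3+2+1 = 21.
Year 1: $99,834 × 6/21 = $28,524. Book value $84,010.
Year 2: $99,834 × 5/21 = $23,770. Book value $60,240.
Year 3: $99,834 × 4/21 = $19,016. Book value $41,224.
Year 4: $99,834 × 3/21 = $14,262. Book value $26,962.
Year 5: $99,834 × 2/21 = $9,508. Book value $17,454.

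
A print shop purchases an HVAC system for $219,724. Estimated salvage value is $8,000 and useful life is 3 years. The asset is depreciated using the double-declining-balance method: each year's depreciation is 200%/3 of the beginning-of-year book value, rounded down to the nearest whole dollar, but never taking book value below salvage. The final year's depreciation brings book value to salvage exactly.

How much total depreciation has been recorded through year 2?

Depreciable base = $219,724 − $8,000 = $211,724.
Year 1: ⌊$219,724 × 200%/3⌋ = $146,482. Book value $73,242.
Year 2: ⌊$73,242 × 200%/3⌋ = $48,828. Book value $24,414.
Accumulated through year 2 = $219,724 − $24,414 = $195,310.

$195,310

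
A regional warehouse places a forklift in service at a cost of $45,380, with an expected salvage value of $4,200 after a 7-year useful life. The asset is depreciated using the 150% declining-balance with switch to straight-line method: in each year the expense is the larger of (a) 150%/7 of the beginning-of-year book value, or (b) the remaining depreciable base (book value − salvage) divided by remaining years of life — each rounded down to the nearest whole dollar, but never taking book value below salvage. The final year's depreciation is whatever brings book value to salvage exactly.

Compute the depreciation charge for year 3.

Depreciable base = $45,380 − $4,200 = $41,180.
Year 1: DB = ⌊$45,380 × 150%/7⌋ = $9,724; SL = ⌊$41,180/7⌋ = $5,882 → take DB $9,724. Book value $35,656.
Year 2: DB = ⌊$35,656 × 150%/7⌋ = $7,640; SL = ⌊$31,456/6⌋ = $5,242 → take DB $7,640. Book value $28,016.
Year 3: DB = ⌊$28,016 × 150%/7⌋ = $6,003; SL = ⌊$23,816/5⌋ = $4,763 → take DB $6,003. Book value $22,013.

$6,003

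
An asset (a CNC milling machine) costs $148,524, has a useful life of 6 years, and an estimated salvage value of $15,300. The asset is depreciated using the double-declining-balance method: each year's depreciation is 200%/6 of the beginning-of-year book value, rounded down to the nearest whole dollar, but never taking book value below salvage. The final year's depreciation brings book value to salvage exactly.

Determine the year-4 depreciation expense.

Depreciable base = $148,524 − $15,300 = $133,224.
Year 1: ⌊$148,524 × 200%/6⌋ = $49,508. Book value $99,016.
Year 2: ⌊$99,016 × 200%/6⌋ = $33,005. Book value $66,011.
Year 3: ⌊$66,011 × 200%/6⌋ = $22,003. Book value $44,008.
Year 4: ⌊$44,008 × 200%/6⌋ = $14,669. Book value $29,339.

$14,669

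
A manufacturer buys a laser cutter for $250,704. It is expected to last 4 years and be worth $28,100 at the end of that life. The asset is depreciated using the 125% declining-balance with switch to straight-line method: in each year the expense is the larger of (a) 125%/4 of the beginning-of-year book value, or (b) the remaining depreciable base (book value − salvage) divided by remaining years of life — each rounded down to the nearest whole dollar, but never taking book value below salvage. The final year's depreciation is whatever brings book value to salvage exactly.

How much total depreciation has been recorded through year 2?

$132,207

Depreciable base = $250,704 − $28,100 = $222,604.
Year 1: DB = ⌊$250,704 × 125%/4⌋ = $78,345; SL = ⌊$222,604/4⌋ = $55,651 → take DB $78,345. Book value $172,359.
Year 2: DB = ⌊$172,359 × 125%/4⌋ = $53,862; SL = ⌊$144,259/3⌋ = $48,086 → take DB $53,862. Book value $118,497.
Accumulated through year 2 = $250,704 − $118,497 = $132,207.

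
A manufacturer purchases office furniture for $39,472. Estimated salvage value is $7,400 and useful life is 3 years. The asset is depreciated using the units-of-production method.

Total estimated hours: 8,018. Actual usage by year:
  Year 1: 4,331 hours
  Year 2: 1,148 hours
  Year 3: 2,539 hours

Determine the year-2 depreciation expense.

Depreciable base = $39,472 − $7,400 = $32,072.
Rate = $32,072 / 8,018 hours = $4 per hour.
Year 1: 4,331 × $4 = $17,324. Book value $22,148.
Year 2: 1,148 × $4 = $4,592. Book value $17,556.

$4,592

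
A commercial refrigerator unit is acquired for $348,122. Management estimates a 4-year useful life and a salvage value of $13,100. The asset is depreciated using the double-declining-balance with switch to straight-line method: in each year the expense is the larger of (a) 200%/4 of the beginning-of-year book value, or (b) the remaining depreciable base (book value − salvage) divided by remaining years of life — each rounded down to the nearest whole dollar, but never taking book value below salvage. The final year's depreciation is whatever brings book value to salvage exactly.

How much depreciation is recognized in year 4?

$30,416

Depreciable base = $348,122 − $13,100 = $335,022.
Year 1: DB = ⌊$348,122 × 200%/4⌋ = $174,061; SL = ⌊$335,022/4⌋ = $83,755 → take DB $174,061. Book value $174,061.
Year 2: DB = ⌊$174,061 × 200%/4⌋ = $87,030; SL = ⌊$160,961/3⌋ = $53,653 → take DB $87,030. Book value $87,031.
Year 3: DB = ⌊$87,031 × 200%/4⌋ = $43,515; SL = ⌊$73,931/2⌋ = $36,965 → take DB $43,515. Book value $43,516.
Year 4 (final): $43,516 − $13,100 = $30,416. Book value $13,100.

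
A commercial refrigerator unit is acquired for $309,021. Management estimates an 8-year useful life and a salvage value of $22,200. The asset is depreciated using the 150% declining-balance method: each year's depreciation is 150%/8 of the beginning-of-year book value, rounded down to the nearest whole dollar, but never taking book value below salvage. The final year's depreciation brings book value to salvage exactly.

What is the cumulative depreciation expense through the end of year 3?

Depreciable base = $309,021 − $22,200 = $286,821.
Year 1: ⌊$309,021 × 150%/8⌋ = $57,941. Book value $251,080.
Year 2: ⌊$251,080 × 150%/8⌋ = $47,077. Book value $204,003.
Year 3: ⌊$204,003 × 150%/8⌋ = $38,250. Book value $165,753.
Accumulated through year 3 = $309,021 − $165,753 = $143,268.

$143,268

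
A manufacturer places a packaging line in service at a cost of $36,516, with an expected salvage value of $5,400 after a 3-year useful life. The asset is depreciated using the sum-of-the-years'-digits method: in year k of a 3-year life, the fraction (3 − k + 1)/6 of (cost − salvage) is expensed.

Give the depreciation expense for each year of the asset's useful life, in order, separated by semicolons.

Depreciable base = $36,516 − $5,400 = $31,116.
Sum of the years' digits = 3+2+1 = 6.
Year 1: $31,116 × 3/6 = $15,558. Book value $20,958.
Year 2: $31,116 × 2/6 = $10,372. Book value $10,586.
Year 3: $31,116 × 1/6 = $5,186. Book value $5,400.

$15,558; $10,372; $5,186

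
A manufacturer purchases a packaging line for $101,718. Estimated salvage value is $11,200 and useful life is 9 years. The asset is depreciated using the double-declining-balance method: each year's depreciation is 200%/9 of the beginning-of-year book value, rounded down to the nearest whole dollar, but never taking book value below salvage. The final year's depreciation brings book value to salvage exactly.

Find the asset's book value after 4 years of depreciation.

$37,225

Depreciable base = $101,718 − $11,200 = $90,518.
Year 1: ⌊$101,718 × 200%/9⌋ = $22,604. Book value $79,114.
Year 2: ⌊$79,114 × 200%/9⌋ = $17,580. Book value $61,534.
Year 3: ⌊$61,534 × 200%/9⌋ = $13,674. Book value $47,860.
Year 4: ⌊$47,860 × 200%/9⌋ = $10,635. Book value $37,225.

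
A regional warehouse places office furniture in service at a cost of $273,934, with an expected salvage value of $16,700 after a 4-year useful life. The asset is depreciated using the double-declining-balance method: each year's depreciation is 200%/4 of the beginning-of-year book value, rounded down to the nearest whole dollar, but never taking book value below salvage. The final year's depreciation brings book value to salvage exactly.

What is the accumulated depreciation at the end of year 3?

Depreciable base = $273,934 − $16,700 = $257,234.
Year 1: ⌊$273,934 × 200%/4⌋ = $136,967. Book value $136,967.
Year 2: ⌊$136,967 × 200%/4⌋ = $68,483. Book value $68,484.
Year 3: ⌊$68,484 × 200%/4⌋ = $34,242. Book value $34,242.
Accumulated through year 3 = $273,934 − $34,242 = $239,692.

$239,692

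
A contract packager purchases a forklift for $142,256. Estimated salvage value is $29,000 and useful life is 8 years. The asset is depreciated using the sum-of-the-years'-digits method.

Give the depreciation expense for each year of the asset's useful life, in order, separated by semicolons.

$25,168; $22,022; $18,876; $15,730; $12,584; $9,438; $6,292; $3,146

Depreciable base = $142,256 − $29,000 = $113,256.
Sum of the years' digits = 8+7+6+5+4+3+2+1 = 36.
Year 1: $113,256 × 8/36 = $25,168. Book value $117,088.
Year 2: $113,256 × 7/36 = $22,022. Book value $95,066.
Year 3: $113,256 × 6/36 = $18,876. Book value $76,190.
Year 4: $113,256 × 5/36 = $15,730. Book value $60,460.
Year 5: $113,256 × 4/36 = $12,584. Book value $47,876.
Year 6: $113,256 × 3/36 = $9,438. Book value $38,438.
Year 7: $113,256 × 2/36 = $6,292. Book value $32,146.
Year 8: $113,256 × 1/36 = $3,146. Book value $29,000.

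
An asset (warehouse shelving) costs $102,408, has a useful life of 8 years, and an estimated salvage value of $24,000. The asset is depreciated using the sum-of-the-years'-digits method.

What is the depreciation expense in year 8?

Depreciable base = $102,408 − $24,000 = $78,408.
Sum of the years' digits = 8+7+6+5+4+3+2+1 = 36.
Year 1: $78,408 × 8/36 = $17,424. Book value $84,984.
Year 2: $78,408 × 7/36 = $15,246. Book value $69,738.
Year 3: $78,408 × 6/36 = $13,068. Book value $56,670.
Year 4: $78,408 × 5/36 = $10,890. Book value $45,780.
Year 5: $78,408 × 4/36 = $8,712. Book value $37,068.
Year 6: $78,408 × 3/36 = $6,534. Book value $30,534.
Year 7: $78,408 × 2/36 = $4,356. Book value $26,178.
Year 8: $78,408 × 1/36 = $2,178. Book value $24,000.

$2,178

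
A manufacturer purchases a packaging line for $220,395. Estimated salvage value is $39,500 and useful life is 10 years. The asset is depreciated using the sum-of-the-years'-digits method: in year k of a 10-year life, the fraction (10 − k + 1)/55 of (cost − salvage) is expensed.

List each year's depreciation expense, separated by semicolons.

$32,890; $29,601; $26,312; $23,023; $19,734; $16,445; $13,156; $9,867; $6,578; $3,289

Depreciable base = $220,395 − $39,500 = $180,895.
Sum of the years' digits = 10+9+8+7+6+5+4+3+2+1 = 55.
Year 1: $180,895 × 10/55 = $32,890. Book value $187,505.
Year 2: $180,895 × 9/55 = $29,601. Book value $157,904.
Year 3: $180,895 × 8/55 = $26,312. Book value $131,592.
Year 4: $180,895 × 7/55 = $23,023. Book value $108,569.
Year 5: $180,895 × 6/55 = $19,734. Book value $88,835.
Year 6: $180,895 × 5/55 = $16,445. Book value $72,390.
Year 7: $180,895 × 4/55 = $13,156. Book value $59,234.
Year 8: $180,895 × 3/55 = $9,867. Book value $49,367.
Year 9: $180,895 × 2/55 = $6,578. Book value $42,789.
Year 10: $180,895 × 1/55 = $3,289. Book value $39,500.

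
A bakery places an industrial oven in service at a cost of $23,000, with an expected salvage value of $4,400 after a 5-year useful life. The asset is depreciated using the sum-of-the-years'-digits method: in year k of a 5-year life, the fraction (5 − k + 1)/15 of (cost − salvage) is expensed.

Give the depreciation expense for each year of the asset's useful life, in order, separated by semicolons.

$6,200; $4,960; $3,720; $2,480; $1,240

Depreciable base = $23,000 − $4,400 = $18,600.
Sum of the years' digits = 5+4+3+2+1 = 15.
Year 1: $18,600 × 5/15 = $6,200. Book value $16,800.
Year 2: $18,600 × 4/15 = $4,960. Book value $11,840.
Year 3: $18,600 × 3/15 = $3,720. Book value $8,120.
Year 4: $18,600 × 2/15 = $2,480. Book value $5,640.
Year 5: $18,600 × 1/15 = $1,240. Book value $4,400.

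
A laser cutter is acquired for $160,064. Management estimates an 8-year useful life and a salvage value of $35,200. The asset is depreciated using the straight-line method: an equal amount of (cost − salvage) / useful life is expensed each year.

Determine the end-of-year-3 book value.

Depreciable base = $160,064 − $35,200 = $124,864.
Annual expense = $124,864 / 8 = $15,608.
End of year 1: book value $144,456.
End of year 2: book value $128,848.
End of year 3: book value $113,240.

$113,240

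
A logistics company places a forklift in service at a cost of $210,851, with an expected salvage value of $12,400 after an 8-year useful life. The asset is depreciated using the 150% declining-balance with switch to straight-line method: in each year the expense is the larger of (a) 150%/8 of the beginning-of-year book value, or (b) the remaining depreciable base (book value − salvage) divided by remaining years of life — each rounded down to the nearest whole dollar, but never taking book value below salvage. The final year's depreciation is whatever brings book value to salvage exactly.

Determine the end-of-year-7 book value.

Depreciable base = $210,851 − $12,400 = $198,451.
Year 1: DB = ⌊$210,851 × 150%/8⌋ = $39,534; SL = ⌊$198,451/8⌋ = $24,806 → take DB $39,534. Book value $171,317.
Year 2: DB = ⌊$171,317 × 150%/8⌋ = $32,121; SL = ⌊$158,917/7⌋ = $22,702 → take DB $32,121. Book value $139,196.
Year 3: DB = ⌊$139,196 × 150%/8⌋ = $26,099; SL = ⌊$126,796/6⌋ = $21,132 → take DB $26,099. Book value $113,097.
Year 4: DB = ⌊$113,097 × 150%/8⌋ = $21,205; SL = ⌊$100,697/5⌋ = $20,139 → take DB $21,205. Book value $91,892.
Year 5: DB = ⌊$91,892 × 150%/8⌋ = $17,229; SL = ⌊$79,492/4⌋ = $19,873 → take SL $19,873. Book value $72,019.
Year 6: DB = ⌊$72,019 × 150%/8⌋ = $13,503; SL = ⌊$59,619/3⌋ = $19,873 → take SL $19,873. Book value $52,146.
Year 7: DB = ⌊$52,146 × 150%/8⌋ = $9,777; SL = ⌊$39,746/2⌋ = $19,873 → take SL $19,873. Book value $32,273.

$32,273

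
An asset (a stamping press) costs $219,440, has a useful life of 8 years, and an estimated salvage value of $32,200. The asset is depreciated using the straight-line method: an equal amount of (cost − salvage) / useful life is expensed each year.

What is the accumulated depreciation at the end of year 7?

$163,835

Depreciable base = $219,440 − $32,200 = $187,240.
Annual expense = $187,240 / 8 = $23,405.
End of year 1: book value $196,035.
End of year 2: book value $172,630.
End of year 3: book value $149,225.
End of year 4: book value $125,820.
End of year 5: book value $102,415.
End of year 6: book value $79,010.
End of year 7: book value $55,605.
Accumulated through year 7 = $219,440 − $55,605 = $163,835.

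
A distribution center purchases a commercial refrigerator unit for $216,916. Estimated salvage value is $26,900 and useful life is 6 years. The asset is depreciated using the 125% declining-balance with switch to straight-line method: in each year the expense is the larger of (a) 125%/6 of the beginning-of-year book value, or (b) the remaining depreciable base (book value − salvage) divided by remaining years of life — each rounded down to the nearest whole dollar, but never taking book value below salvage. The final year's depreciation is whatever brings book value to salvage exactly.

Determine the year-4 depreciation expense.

$26,909

Depreciable base = $216,916 − $26,900 = $190,016.
Year 1: DB = ⌊$216,916 × 125%/6⌋ = $45,190; SL = ⌊$190,016/6⌋ = $31,669 → take DB $45,190. Book value $171,726.
Year 2: DB = ⌊$171,726 × 125%/6⌋ = $35,776; SL = ⌊$144,826/5⌋ = $28,965 → take DB $35,776. Book value $135,950.
Year 3: DB = ⌊$135,950 × 125%/6⌋ = $28,322; SL = ⌊$109,050/4⌋ = $27,262 → take DB $28,322. Book value $107,628.
Year 4: DB = ⌊$107,628 × 125%/6⌋ = $22,422; SL = ⌊$80,728/3⌋ = $26,909 → take SL $26,909. Book value $80,719.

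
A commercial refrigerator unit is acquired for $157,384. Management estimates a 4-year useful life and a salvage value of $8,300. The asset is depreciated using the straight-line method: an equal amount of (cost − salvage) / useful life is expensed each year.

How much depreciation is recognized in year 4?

Depreciable base = $157,384 − $8,300 = $149,084.
Annual expense = $149,084 / 4 = $37,271.

$37,271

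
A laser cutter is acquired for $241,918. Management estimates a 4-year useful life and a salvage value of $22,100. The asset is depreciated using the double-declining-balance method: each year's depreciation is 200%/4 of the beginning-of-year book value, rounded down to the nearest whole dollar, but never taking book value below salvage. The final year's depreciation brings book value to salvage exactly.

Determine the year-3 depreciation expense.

Depreciable base = $241,918 − $22,100 = $219,818.
Year 1: ⌊$241,918 × 200%/4⌋ = $120,959. Book value $120,959.
Year 2: ⌊$120,959 × 200%/4⌋ = $60,479. Book value $60,480.
Year 3: ⌊$60,480 × 200%/4⌋ = $30,240. Book value $30,240.

$30,240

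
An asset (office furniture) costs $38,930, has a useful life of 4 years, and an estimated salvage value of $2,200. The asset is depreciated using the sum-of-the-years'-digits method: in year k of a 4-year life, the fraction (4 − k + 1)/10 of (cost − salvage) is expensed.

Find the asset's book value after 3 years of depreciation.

Depreciable base = $38,930 − $2,200 = $36,730.
Sum of the years' digits = 4+3+2+1 = 10.
Year 1: $36,730 × 4/10 = $14,692. Book value $24,238.
Year 2: $36,730 × 3/10 = $11,019. Book value $13,219.
Year 3: $36,730 × 2/10 = $7,346. Book value $5,873.

$5,873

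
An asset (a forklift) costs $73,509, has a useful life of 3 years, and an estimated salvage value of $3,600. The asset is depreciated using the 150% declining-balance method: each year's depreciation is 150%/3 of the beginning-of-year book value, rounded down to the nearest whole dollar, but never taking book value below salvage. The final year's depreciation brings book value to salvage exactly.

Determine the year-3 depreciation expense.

Depreciable base = $73,509 − $3,600 = $69,909.
Year 1: ⌊$73,509 × 150%/3⌋ = $36,754. Book value $36,755.
Year 2: ⌊$36,755 × 150%/3⌋ = $18,377. Book value $18,378.
Year 3 (final): $18,378 − $3,600 = $14,778. Book value $3,600.

$14,778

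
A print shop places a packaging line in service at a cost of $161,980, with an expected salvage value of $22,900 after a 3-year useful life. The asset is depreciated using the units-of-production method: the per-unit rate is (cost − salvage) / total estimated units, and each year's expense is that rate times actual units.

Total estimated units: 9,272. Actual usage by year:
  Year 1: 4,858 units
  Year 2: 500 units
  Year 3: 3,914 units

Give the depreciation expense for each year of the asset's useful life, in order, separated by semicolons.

$72,870; $7,500; $58,710

Depreciable base = $161,980 − $22,900 = $139,080.
Rate = $139,080 / 9,272 units = $15 per unit.
Year 1: 4,858 × $15 = $72,870. Book value $89,110.
Year 2: 500 × $15 = $7,500. Book value $81,610.
Year 3: 3,914 × $15 = $58,710. Book value $22,900.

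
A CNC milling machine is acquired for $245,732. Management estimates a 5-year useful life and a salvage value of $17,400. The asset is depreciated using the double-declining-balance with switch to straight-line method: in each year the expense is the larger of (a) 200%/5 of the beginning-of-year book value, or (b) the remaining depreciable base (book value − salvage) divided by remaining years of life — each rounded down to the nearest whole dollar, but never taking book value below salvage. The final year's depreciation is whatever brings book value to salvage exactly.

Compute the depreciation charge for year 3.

$35,385

Depreciable base = $245,732 − $17,400 = $228,332.
Year 1: DB = ⌊$245,732 × 200%/5⌋ = $98,292; SL = ⌊$228,332/5⌋ = $45,666 → take DB $98,292. Book value $147,440.
Year 2: DB = ⌊$147,440 × 200%/5⌋ = $58,976; SL = ⌊$130,040/4⌋ = $32,510 → take DB $58,976. Book value $88,464.
Year 3: DB = ⌊$88,464 × 200%/5⌋ = $35,385; SL = ⌊$71,064/3⌋ = $23,688 → take DB $35,385. Book value $53,079.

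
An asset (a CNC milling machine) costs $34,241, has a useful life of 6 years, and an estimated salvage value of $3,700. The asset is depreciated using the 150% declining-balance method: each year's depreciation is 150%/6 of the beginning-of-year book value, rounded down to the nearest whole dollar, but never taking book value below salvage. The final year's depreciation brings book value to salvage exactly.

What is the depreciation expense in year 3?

$4,815

Depreciable base = $34,241 − $3,700 = $30,541.
Year 1: ⌊$34,241 × 150%/6⌋ = $8,560. Book value $25,681.
Year 2: ⌊$25,681 × 150%/6⌋ = $6,420. Book value $19,261.
Year 3: ⌊$19,261 × 150%/6⌋ = $4,815. Book value $14,446.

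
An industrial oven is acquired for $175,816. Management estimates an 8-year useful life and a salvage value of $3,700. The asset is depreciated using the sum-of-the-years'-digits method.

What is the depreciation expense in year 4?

$23,905

Depreciable base = $175,816 − $3,700 = $172,116.
Sum of the years' digits = 8+7+6+5+4+3+2+1 = 36.
Year 1: $172,116 × 8/36 = $38,248. Book value $137,568.
Year 2: $172,116 × 7/36 = $33,467. Book value $104,101.
Year 3: $172,116 × 6/36 = $28,686. Book value $75,415.
Year 4: $172,116 × 5/36 = $23,905. Book value $51,510.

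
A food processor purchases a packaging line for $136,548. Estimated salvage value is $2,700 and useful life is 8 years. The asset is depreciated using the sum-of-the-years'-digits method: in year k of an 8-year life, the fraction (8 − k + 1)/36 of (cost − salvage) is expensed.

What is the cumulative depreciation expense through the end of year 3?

Depreciable base = $136,548 − $2,700 = $133,848.
Sum of the years' digits = 8+7+6+5+4+3+2+1 = 36.
Year 1: $133,848 × 8/36 = $29,744. Book value $106,804.
Year 2: $133,848 × 7/36 = $26,026. Book value $80,778.
Year 3: $133,848 × 6/36 = $22,308. Book value $58,470.
Accumulated through year 3 = $136,548 − $58,470 = $78,078.

$78,078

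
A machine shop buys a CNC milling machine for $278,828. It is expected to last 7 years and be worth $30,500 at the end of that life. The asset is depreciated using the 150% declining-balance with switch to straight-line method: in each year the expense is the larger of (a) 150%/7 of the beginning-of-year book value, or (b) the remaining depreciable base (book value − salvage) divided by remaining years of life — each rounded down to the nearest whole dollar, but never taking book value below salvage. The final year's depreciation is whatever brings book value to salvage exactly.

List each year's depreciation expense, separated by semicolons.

Depreciable base = $278,828 − $30,500 = $248,328.
Year 1: DB = ⌊$278,828 × 150%/7⌋ = $59,748; SL = ⌊$248,328/7⌋ = $35,475 → take DB $59,748. Book value $219,080.
Year 2: DB = ⌊$219,080 × 150%/7⌋ = $46,945; SL = ⌊$188,580/6⌋ = $31,430 → take DB $46,945. Book value $172,135.
Year 3: DB = ⌊$172,135 × 150%/7⌋ = $36,886; SL = ⌊$141,635/5⌋ = $28,327 → take DB $36,886. Book value $135,249.
Year 4: DB = ⌊$135,249 × 150%/7⌋ = $28,981; SL = ⌊$104,749/4⌋ = $26,187 → take DB $28,981. Book value $106,268.
Year 5: DB = ⌊$106,268 × 150%/7⌋ = $22,771; SL = ⌊$75,768/3⌋ = $25,256 → take SL $25,256. Book value $81,012.
Year 6: DB = ⌊$81,012 × 150%/7⌋ = $17,359; SL = ⌊$50,512/2⌋ = $25,256 → take SL $25,256. Book value $55,756.
Year 7 (final): $55,756 − $30,500 = $25,256. Book value $30,500.

$59,748; $46,945; $36,886; $28,981; $25,256; $25,256; $25,256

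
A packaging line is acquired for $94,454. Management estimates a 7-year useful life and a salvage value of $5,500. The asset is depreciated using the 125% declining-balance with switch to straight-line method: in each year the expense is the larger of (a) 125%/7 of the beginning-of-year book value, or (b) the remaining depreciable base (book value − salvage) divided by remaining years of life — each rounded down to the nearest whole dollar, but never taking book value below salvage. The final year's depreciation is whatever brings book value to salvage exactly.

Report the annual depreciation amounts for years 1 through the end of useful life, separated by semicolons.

Depreciable base = $94,454 − $5,500 = $88,954.
Year 1: DB = ⌊$94,454 × 125%/7⌋ = $16,866; SL = ⌊$88,954/7⌋ = $12,707 → take DB $16,866. Book value $77,588.
Year 2: DB = ⌊$77,588 × 125%/7⌋ = $13,855; SL = ⌊$72,088/6⌋ = $12,014 → take DB $13,855. Book value $63,733.
Year 3: DB = ⌊$63,733 × 125%/7⌋ = $11,380; SL = ⌊$58,233/5⌋ = $11,646 → take SL $11,646. Book value $52,087.
Year 4: DB = ⌊$52,087 × 125%/7⌋ = $9,301; SL = ⌊$46,587/4⌋ = $11,646 → take SL $11,646. Book value $40,441.
Year 5: DB = ⌊$40,441 × 125%/7⌋ = $7,221; SL = ⌊$34,941/3⌋ = $11,647 → take SL $11,647. Book value $28,794.
Year 6: DB = ⌊$28,794 × 125%/7⌋ = $5,141; SL = ⌊$23,294/2⌋ = $11,647 → take SL $11,647. Book value $17,147.
Year 7 (final): $17,147 − $5,500 = $11,647. Book value $5,500.

$16,866; $13,855; $11,646; $11,646; $11,647; $11,647; $11,647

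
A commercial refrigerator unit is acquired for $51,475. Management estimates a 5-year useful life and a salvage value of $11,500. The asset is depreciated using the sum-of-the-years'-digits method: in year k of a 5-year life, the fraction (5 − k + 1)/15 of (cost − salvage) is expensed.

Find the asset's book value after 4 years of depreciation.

$14,165

Depreciable base = $51,475 − $11,500 = $39,975.
Sum of the years' digits = 5+4+3+2+1 = 15.
Year 1: $39,975 × 5/15 = $13,325. Book value $38,150.
Year 2: $39,975 × 4/15 = $10,660. Book value $27,490.
Year 3: $39,975 × 3/15 = $7,995. Book value $19,495.
Year 4: $39,975 × 2/15 = $5,330. Book value $14,165.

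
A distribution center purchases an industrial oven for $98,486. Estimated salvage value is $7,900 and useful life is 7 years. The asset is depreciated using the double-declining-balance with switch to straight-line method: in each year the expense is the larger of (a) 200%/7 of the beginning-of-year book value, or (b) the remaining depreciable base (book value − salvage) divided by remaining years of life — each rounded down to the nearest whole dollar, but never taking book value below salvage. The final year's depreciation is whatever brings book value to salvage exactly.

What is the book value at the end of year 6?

$13,081

Depreciable base = $98,486 − $7,900 = $90,586.
Year 1: DB = ⌊$98,486 × 200%/7⌋ = $28,138; SL = ⌊$90,586/7⌋ = $12,940 → take DB $28,138. Book value $70,348.
Year 2: DB = ⌊$70,348 × 200%/7⌋ = $20,099; SL = ⌊$62,448/6⌋ = $10,408 → take DB $20,099. Book value $50,249.
Year 3: DB = ⌊$50,249 × 200%/7⌋ = $14,356; SL = ⌊$42,349/5⌋ = $8,469 → take DB $14,356. Book value $35,893.
Year 4: DB = ⌊$35,893 × 200%/7⌋ = $10,255; SL = ⌊$27,993/4⌋ = $6,998 → take DB $10,255. Book value $25,638.
Year 5: DB = ⌊$25,638 × 200%/7⌋ = $7,325; SL = ⌊$17,738/3⌋ = $5,912 → take DB $7,325. Book value $18,313.
Year 6: DB = ⌊$18,313 × 200%/7⌋ = $5,232; SL = ⌊$10,413/2⌋ = $5,206 → take DB $5,232. Book value $13,081.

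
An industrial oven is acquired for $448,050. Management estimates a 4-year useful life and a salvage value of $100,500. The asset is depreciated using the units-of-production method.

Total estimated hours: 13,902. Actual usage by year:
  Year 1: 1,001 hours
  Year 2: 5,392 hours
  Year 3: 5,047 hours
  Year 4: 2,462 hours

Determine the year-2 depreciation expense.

Depreciable base = $448,050 − $100,500 = $347,550.
Rate = $347,550 / 13,902 hours = $25 per hour.
Year 1: 1,001 × $25 = $25,025. Book value $423,025.
Year 2: 5,392 × $25 = $134,800. Book value $288,225.

$134,800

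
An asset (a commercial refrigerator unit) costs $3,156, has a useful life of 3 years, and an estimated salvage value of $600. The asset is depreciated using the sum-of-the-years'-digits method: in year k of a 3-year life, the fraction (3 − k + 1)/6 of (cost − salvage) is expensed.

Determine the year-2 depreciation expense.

Depreciable base = $3,156 − $600 = $2,556.
Sum of the years' digits = 3+2+1 = 6.
Year 1: $2,556 × 3/6 = $1,278. Book value $1,878.
Year 2: $2,556 × 2/6 = $852. Book value $1,026.

$852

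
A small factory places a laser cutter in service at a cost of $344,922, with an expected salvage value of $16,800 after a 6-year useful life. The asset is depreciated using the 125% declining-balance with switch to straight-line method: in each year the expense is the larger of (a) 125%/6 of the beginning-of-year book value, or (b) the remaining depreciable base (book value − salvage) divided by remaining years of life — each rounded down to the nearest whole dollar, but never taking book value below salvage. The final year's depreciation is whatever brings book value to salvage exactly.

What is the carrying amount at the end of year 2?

Depreciable base = $344,922 − $16,800 = $328,122.
Year 1: DB = ⌊$344,922 × 125%/6⌋ = $71,858; SL = ⌊$328,122/6⌋ = $54,687 → take DB $71,858. Book value $273,064.
Year 2: DB = ⌊$273,064 × 125%/6⌋ = $56,888; SL = ⌊$256,264/5⌋ = $51,252 → take DB $56,888. Book value $216,176.

$216,176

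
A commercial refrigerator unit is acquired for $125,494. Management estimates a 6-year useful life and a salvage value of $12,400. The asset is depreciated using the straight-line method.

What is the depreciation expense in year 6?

Depreciable base = $125,494 − $12,400 = $113,094.
Annual expense = $113,094 / 6 = $18,849.

$18,849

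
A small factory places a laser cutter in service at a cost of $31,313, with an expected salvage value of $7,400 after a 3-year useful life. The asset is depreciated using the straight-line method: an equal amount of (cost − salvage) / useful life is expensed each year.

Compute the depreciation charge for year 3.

$7,971

Depreciable base = $31,313 − $7,400 = $23,913.
Annual expense = $23,913 / 3 = $7,971.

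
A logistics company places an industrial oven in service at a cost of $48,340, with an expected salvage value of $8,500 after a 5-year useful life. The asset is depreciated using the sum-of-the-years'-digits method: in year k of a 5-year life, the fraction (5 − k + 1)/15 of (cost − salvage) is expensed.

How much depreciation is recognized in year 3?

Depreciable base = $48,340 − $8,500 = $39,840.
Sum of the years' digits = 5+4+3+2+1 = 15.
Year 1: $39,840 × 5/15 = $13,280. Book value $35,060.
Year 2: $39,840 × 4/15 = $10,624. Book value $24,436.
Year 3: $39,840 × 3/15 = $7,968. Book value $16,468.

$7,968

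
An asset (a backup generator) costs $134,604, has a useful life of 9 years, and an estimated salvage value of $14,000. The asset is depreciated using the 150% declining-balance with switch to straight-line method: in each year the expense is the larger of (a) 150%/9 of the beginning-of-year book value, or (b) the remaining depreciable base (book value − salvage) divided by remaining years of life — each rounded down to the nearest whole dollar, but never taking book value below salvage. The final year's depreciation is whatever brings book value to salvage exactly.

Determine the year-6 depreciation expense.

$10,023

Depreciable base = $134,604 − $14,000 = $120,604.
Year 1: DB = ⌊$134,604 × 150%/9⌋ = $22,434; SL = ⌊$120,604/9⌋ = $13,400 → take DB $22,434. Book value $112,170.
Year 2: DB = ⌊$112,170 × 150%/9⌋ = $18,695; SL = ⌊$98,170/8⌋ = $12,271 → take DB $18,695. Book value $93,475.
Year 3: DB = ⌊$93,475 × 150%/9⌋ = $15,579; SL = ⌊$79,475/7⌋ = $11,353 → take DB $15,579. Book value $77,896.
Year 4: DB = ⌊$77,896 × 150%/9⌋ = $12,982; SL = ⌊$63,896/6⌋ = $10,649 → take DB $12,982. Book value $64,914.
Year 5: DB = ⌊$64,914 × 150%/9⌋ = $10,819; SL = ⌊$50,914/5⌋ = $10,182 → take DB $10,819. Book value $54,095.
Year 6: DB = ⌊$54,095 × 150%/9⌋ = $9,015; SL = ⌊$40,095/4⌋ = $10,023 → take SL $10,023. Book value $44,072.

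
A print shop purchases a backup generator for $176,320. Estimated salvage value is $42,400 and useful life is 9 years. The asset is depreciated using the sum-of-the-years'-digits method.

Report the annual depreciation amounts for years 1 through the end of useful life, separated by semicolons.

$26,784; $23,808; $20,832; $17,856; $14,880; $11,904; $8,928; $5,952; $2,976

Depreciable base = $176,320 − $42,400 = $133,920.
Sum of the years' digits = 9+8+7+6+5+4+3+2+1 = 45.
Year 1: $133,920 × 9/45 = $26,784. Book value $149,536.
Year 2: $133,920 × 8/45 = $23,808. Book value $125,728.
Year 3: $133,920 × 7/45 = $20,832. Book value $104,896.
Year 4: $133,920 × 6/45 = $17,856. Book value $87,040.
Year 5: $133,920 × 5/45 = $14,880. Book value $72,160.
Year 6: $133,920 × 4/45 = $11,904. Book value $60,256.
Year 7: $133,920 × 3/45 = $8,928. Book value $51,328.
Year 8: $133,920 × 2/45 = $5,952. Book value $45,376.
Year 9: $133,920 × 1/45 = $2,976. Book value $42,400.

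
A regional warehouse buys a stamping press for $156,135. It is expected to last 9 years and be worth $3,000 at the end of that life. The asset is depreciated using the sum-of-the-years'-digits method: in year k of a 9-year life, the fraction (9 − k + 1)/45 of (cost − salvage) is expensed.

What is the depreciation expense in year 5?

Depreciable base = $156,135 − $3,000 = $153,135.
Sum of the years' digits = 9+8+7+6+5+4+3+2+1 = 45.
Year 1: $153,135 × 9/45 = $30,627. Book value $125,508.
Year 2: $153,135 × 8/45 = $27,224. Book value $98,284.
Year 3: $153,135 × 7/45 = $23,821. Book value $74,463.
Year 4: $153,135 × 6/45 = $20,418. Book value $54,045.
Year 5: $153,135 × 5/45 = $17,015. Book value $37,030.

$17,015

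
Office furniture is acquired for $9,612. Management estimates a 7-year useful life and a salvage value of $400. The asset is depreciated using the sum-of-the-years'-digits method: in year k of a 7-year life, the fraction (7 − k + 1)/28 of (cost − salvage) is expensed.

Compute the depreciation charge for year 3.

Depreciable base = $9,612 − $400 = $9,212.
Sum of the years' digits = 7+6+5+4+3+2+1 = 28.
Year 1: $9,212 × 7/28 = $2,303. Book value $7,309.
Year 2: $9,212 × 6/28 = $1,974. Book value $5,335.
Year 3: $9,212 × 5/28 = $1,645. Book value $3,690.

$1,645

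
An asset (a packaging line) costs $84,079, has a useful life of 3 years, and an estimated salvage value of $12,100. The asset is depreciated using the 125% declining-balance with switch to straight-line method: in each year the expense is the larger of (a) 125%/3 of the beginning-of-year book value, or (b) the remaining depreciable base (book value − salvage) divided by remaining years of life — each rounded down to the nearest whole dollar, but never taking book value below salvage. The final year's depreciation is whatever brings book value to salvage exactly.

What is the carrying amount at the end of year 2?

$28,611

Depreciable base = $84,079 − $12,100 = $71,979.
Year 1: DB = ⌊$84,079 × 125%/3⌋ = $35,032; SL = ⌊$71,979/3⌋ = $23,993 → take DB $35,032. Book value $49,047.
Year 2: DB = ⌊$49,047 × 125%/3⌋ = $20,436; SL = ⌊$36,947/2⌋ = $18,473 → take DB $20,436. Book value $28,611.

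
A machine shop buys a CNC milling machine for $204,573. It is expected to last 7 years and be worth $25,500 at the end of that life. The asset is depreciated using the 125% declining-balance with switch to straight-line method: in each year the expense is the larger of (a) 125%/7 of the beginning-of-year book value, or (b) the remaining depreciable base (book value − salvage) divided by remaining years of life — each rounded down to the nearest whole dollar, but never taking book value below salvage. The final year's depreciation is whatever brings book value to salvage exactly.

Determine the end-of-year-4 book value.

$91,416

Depreciable base = $204,573 − $25,500 = $179,073.
Year 1: DB = ⌊$204,573 × 125%/7⌋ = $36,530; SL = ⌊$179,073/7⌋ = $25,581 → take DB $36,530. Book value $168,043.
Year 2: DB = ⌊$168,043 × 125%/7⌋ = $30,007; SL = ⌊$142,543/6⌋ = $23,757 → take DB $30,007. Book value $138,036.
Year 3: DB = ⌊$138,036 × 125%/7⌋ = $24,649; SL = ⌊$112,536/5⌋ = $22,507 → take DB $24,649. Book value $113,387.
Year 4: DB = ⌊$113,387 × 125%/7⌋ = $20,247; SL = ⌊$87,887/4⌋ = $21,971 → take SL $21,971. Book value $91,416.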